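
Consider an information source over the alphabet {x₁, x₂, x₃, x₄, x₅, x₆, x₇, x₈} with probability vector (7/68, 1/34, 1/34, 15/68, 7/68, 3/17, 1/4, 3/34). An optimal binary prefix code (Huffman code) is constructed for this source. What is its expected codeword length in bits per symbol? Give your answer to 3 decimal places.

Repeatedly combine the two least-probable nodes; the expected code length is the sum of the merged weights.
merge 1/34 + 1/34 → 1/17
merge 1/17 + 3/34 → 5/34
merge 7/68 + 7/68 → 7/34
merge 5/34 + 3/17 → 11/34
merge 7/34 + 15/68 → 29/68
merge 1/4 + 11/34 → 39/68
merge 29/68 + 39/68 → 1
L = 1/17 + 5/34 + 7/34 + 11/34 + 29/68 + 39/68 + 1 = 93/34 ≈ 2.735 bits/symbol.

2.735 bits/symbol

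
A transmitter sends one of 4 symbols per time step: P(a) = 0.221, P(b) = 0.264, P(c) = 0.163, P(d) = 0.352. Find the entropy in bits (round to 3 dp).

H = −Σ pᵢ log₂ pᵢ.
−0.221·log₂(0.221) = 0.4813
−0.264·log₂(0.264) = 0.5072
−0.163·log₂(0.163) = 0.4266
−0.352·log₂(0.352) = 0.5302
Sum ≈ 1.9454 → 1.945 bits.

1.945 bits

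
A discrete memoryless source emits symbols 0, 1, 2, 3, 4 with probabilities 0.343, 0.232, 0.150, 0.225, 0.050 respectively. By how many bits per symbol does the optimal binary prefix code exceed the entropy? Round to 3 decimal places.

Entropy H = −Σ p log₂ p ≈ 2.1293 bits.
Huffman merges: 1/20+3/20→1/5; 1/5+9/40→17/40; 29/125+343/1000→23/40; 17/40+23/40→1. L = 11/5 ≈ 2.2000.
L − H = 2.2000 − 2.1293 = 0.071 bits.

0.071 bits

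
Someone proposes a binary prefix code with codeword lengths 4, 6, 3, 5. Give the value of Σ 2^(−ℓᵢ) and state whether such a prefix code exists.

With common denominator 2^6 = 64: Σ 2^(−ℓᵢ) = 4/64 + 1/64 + 8/64 + 2/64 = 15/64 = 0.234375.
Kraft's inequality requires Σ ≤ 1; here Σ = 0.234375 ≤ 1, so such a prefix code exists.

0.234375; yes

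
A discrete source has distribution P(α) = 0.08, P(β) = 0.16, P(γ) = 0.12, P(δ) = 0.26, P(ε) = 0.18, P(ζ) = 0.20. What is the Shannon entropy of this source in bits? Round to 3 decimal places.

2.497 bits

H = −Σ pᵢ log₂ pᵢ.
−0.08·log₂(0.08) = 0.2915
−0.16·log₂(0.16) = 0.4230
−0.12·log₂(0.12) = 0.3671
−0.26·log₂(0.26) = 0.5053
−0.18·log₂(0.18) = 0.4453
−0.20·log₂(0.20) = 0.4644
Sum ≈ 2.4966 → 2.497 bits.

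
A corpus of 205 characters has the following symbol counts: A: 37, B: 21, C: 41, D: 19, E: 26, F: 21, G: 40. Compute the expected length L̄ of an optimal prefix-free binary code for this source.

Probabilities are the counts divided by 205.
Repeatedly combine the two least-probable nodes; the expected code length is the sum of the merged weights.
merge 19/205 + 21/205 → 8/41
merge 21/205 + 26/205 → 47/205
merge 37/205 + 8/41 → 77/205
merge 8/41 + 1/5 → 81/205
merge 47/205 + 77/205 → 124/205
merge 81/205 + 124/205 → 1
L = 8/41 + 47/205 + 77/205 + 81/205 + 124/205 + 1 = 14/5 = 2.8 bits/symbol.

2.8 bits/symbol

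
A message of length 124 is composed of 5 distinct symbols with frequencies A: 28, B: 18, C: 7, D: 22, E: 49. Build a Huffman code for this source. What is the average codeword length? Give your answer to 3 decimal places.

Probabilities are the counts divided by 124.
Repeatedly combine the two least-probable nodes; the expected code length is the sum of the merged weights.
merge 7/124 + 9/62 → 25/124
merge 11/62 + 25/124 → 47/124
merge 7/31 + 47/124 → 75/124
merge 49/124 + 75/124 → 1
L = 25/124 + 47/124 + 75/124 + 1 = 271/124 ≈ 2.185 bits/symbol.

2.185 bits/symbol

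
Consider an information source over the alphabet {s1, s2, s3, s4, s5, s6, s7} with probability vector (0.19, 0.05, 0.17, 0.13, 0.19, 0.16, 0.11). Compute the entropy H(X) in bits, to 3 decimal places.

2.717 bits

H = −Σ pᵢ log₂ pᵢ.
−0.19·log₂(0.19) = 0.4552
−0.05·log₂(0.05) = 0.2161
−0.17·log₂(0.17) = 0.4346
−0.13·log₂(0.13) = 0.3826
−0.19·log₂(0.19) = 0.4552
−0.16·log₂(0.16) = 0.4230
−0.11·log₂(0.11) = 0.3503
Sum ≈ 2.7171 → 2.717 bits.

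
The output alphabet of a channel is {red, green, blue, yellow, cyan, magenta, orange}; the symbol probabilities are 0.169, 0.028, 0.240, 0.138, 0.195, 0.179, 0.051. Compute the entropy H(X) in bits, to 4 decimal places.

H = −Σ pᵢ log₂ pᵢ.
−0.169·log₂(0.169) = 0.4335
−0.028·log₂(0.028) = 0.1444
−0.240·log₂(0.240) = 0.4941
−0.138·log₂(0.138) = 0.3943
−0.195·log₂(0.195) = 0.4599
−0.179·log₂(0.179) = 0.4443
−0.051·log₂(0.051) = 0.2190
Sum ≈ 2.5895 → 2.5895 bits.

2.5895 bits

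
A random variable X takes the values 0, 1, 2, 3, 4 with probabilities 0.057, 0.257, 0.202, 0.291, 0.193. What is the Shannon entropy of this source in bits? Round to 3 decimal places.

2.182 bits

H = −Σ pᵢ log₂ pᵢ.
−0.057·log₂(0.057) = 0.2356
−0.257·log₂(0.257) = 0.5038
−0.202·log₂(0.202) = 0.4661
−0.291·log₂(0.291) = 0.5182
−0.193·log₂(0.193) = 0.4581
Sum ≈ 2.1818 → 2.182 bits.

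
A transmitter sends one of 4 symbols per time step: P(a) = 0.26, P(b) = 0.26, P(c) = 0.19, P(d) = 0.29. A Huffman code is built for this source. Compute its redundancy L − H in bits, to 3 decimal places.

Entropy H = −Σ p log₂ p ≈ 1.9837 bits.
Huffman merges: 19/100+13/50→9/20; 13/50+29/100→11/20; 9/20+11/20→1. L = 2 ≈ 2.0000.
L − H = 2.0000 − 1.9837 = 0.016 bits.

0.016 bits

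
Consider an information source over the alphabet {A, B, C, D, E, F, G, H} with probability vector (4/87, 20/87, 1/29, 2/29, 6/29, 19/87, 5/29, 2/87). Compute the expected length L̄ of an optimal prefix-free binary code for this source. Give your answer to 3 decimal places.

Repeatedly combine the two least-probable nodes; the expected code length is the sum of the merged weights.
merge 2/87 + 1/29 → 5/87
merge 4/87 + 5/87 → 3/29
merge 2/29 + 3/29 → 5/29
merge 5/29 + 5/29 → 10/29
merge 6/29 + 19/87 → 37/87
merge 20/87 + 10/29 → 50/87
merge 37/87 + 50/87 → 1
L = 5/87 + 3/29 + 5/29 + 10/29 + 37/87 + 50/87 + 1 = 233/87 ≈ 2.678 bits/symbol.

2.678 bits/symbol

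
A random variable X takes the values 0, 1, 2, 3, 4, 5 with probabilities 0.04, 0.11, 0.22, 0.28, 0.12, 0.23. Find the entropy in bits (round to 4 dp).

2.3856 bits

H = −Σ pᵢ log₂ pᵢ.
−0.04·log₂(0.04) = 0.1858
−0.11·log₂(0.11) = 0.3503
−0.22·log₂(0.22) = 0.4806
−0.28·log₂(0.28) = 0.5142
−0.12·log₂(0.12) = 0.3671
−0.23·log₂(0.23) = 0.4877
Sum ≈ 2.3856 → 2.3856 bits.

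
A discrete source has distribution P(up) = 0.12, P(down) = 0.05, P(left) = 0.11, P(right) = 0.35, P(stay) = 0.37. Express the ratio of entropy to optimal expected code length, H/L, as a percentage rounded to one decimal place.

Entropy H = −Σ p log₂ p ≈ 1.9943 bits.
Huffman merges: 1/20+11/100→4/25; 3/25+4/25→7/25; 7/25+7/20→63/100; 37/100+63/100→1. L = 207/100 ≈ 2.0700.
Efficiency = H/L = 1.9943/2.0700 = 96.3%.

96.3%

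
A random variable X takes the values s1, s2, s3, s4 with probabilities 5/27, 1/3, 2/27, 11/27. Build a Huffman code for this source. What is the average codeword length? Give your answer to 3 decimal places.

Repeatedly combine the two least-probable nodes; the expected code length is the sum of the merged weights.
merge 2/27 + 5/27 → 7/27
merge 7/27 + 1/3 → 16/27
merge 11/27 + 16/27 → 1
L = 7/27 + 16/27 + 1 = 50/27 ≈ 1.852 bits/symbol.

1.852 bits/symbol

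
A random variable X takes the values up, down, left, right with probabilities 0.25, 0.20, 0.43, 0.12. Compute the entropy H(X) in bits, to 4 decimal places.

1.8550 bits

H = −Σ pᵢ log₂ pᵢ.
−0.25·log₂(0.25) = 0.5000
−0.20·log₂(0.20) = 0.4644
−0.43·log₂(0.43) = 0.5236
−0.12·log₂(0.12) = 0.3671
Sum ≈ 1.8550 → 1.8550 bits.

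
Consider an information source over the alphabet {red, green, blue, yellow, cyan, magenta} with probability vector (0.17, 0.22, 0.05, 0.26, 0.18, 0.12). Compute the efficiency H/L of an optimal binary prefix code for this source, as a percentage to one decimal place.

97.6%

Entropy H = −Σ p log₂ p ≈ 2.4489 bits.
Huffman merges: 1/20+3/25→17/100; 17/100+17/100→17/50; 9/50+11/50→2/5; 13/50+17/50→3/5; 2/5+3/5→1. L = 251/100 ≈ 2.5100.
Efficiency = H/L = 2.4489/2.5100 = 97.6%.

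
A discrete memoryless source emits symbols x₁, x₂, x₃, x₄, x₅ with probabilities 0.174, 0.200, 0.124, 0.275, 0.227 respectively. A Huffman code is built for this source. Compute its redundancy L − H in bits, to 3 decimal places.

Entropy H = −Σ p log₂ p ≈ 2.2746 bits.
Huffman merges: 31/250+87/500→149/500; 1/5+227/1000→427/1000; 11/40+149/500→573/1000; 427/1000+573/1000→1. L = 1149/500 ≈ 2.2980.
L − H = 2.2980 − 2.2746 = 0.023 bits.

0.023 bits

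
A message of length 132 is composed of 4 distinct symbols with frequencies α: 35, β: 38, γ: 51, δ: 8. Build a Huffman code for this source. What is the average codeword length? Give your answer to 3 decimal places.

1.939 bits/symbol

Probabilities are the counts divided by 132.
Repeatedly combine the two least-probable nodes; the expected code length is the sum of the merged weights.
merge 2/33 + 35/132 → 43/132
merge 19/66 + 43/132 → 27/44
merge 17/44 + 27/44 → 1
L = 43/132 + 27/44 + 1 = 64/33 ≈ 1.939 bits/symbol.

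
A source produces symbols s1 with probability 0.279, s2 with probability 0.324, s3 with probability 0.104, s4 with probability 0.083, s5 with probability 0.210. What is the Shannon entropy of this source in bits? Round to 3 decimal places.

2.151 bits

H = −Σ pᵢ log₂ pᵢ.
−0.279·log₂(0.279) = 0.5138
−0.324·log₂(0.324) = 0.5268
−0.104·log₂(0.104) = 0.3396
−0.083·log₂(0.083) = 0.2980
−0.210·log₂(0.210) = 0.4728
Sum ≈ 2.1511 → 2.151 bits.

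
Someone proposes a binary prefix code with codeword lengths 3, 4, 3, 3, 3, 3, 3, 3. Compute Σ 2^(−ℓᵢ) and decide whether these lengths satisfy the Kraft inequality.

With common denominator 2^4 = 16: Σ 2^(−ℓᵢ) = 2/16 + 1/16 + 2/16 + 2/16 + 2/16 + 2/16 + 2/16 + 2/16 = 15/16 = 0.9375.
Kraft's inequality requires Σ ≤ 1; here Σ = 0.9375 ≤ 1, so such a prefix code exists.

0.9375; yes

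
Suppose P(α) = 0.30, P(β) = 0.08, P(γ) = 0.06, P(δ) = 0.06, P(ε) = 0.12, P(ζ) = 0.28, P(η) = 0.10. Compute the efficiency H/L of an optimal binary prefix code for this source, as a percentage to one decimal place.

98.9%

Entropy H = −Σ p log₂ p ≈ 2.5131 bits.
Huffman merges: 3/50+3/50→3/25; 2/25+1/10→9/50; 3/25+3/25→6/25; 9/50+6/25→21/50; 7/25+3/10→29/50; 21/50+29/50→1. L = 127/50 ≈ 2.5400.
Efficiency = H/L = 2.5131/2.5400 = 98.9%.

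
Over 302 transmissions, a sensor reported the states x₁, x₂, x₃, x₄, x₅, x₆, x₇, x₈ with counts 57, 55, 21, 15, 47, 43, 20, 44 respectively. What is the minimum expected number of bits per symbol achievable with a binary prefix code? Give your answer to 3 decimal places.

2.927 bits/symbol

Probabilities are the counts divided by 302.
Repeatedly combine the two least-probable nodes; the expected code length is the sum of the merged weights.
merge 15/302 + 10/151 → 35/302
merge 21/302 + 35/302 → 28/151
merge 43/302 + 22/151 → 87/302
merge 47/302 + 55/302 → 51/151
merge 28/151 + 57/302 → 113/302
merge 87/302 + 51/151 → 189/302
merge 113/302 + 189/302 → 1
L = 35/302 + 28/151 + 87/302 + 51/151 + 113/302 + 189/302 + 1 = 442/151 ≈ 2.927 bits/symbol.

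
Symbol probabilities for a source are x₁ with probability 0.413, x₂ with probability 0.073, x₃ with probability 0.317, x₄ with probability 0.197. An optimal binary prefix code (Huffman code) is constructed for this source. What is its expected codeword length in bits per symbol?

Repeatedly combine the two least-probable nodes; the expected code length is the sum of the merged weights.
merge 73/1000 + 197/1000 → 27/100
merge 27/100 + 317/1000 → 587/1000
merge 413/1000 + 587/1000 → 1
L = 27/100 + 587/1000 + 1 = 1857/1000 = 1.857 bits/symbol.

1.857 bits/symbol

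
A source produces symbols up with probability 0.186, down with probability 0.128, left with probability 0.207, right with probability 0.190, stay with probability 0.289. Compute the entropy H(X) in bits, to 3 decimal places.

2.274 bits

H = −Σ pᵢ log₂ pᵢ.
−0.186·log₂(0.186) = 0.4514
−0.128·log₂(0.128) = 0.3796
−0.207·log₂(0.207) = 0.4704
−0.190·log₂(0.190) = 0.4552
−0.289·log₂(0.289) = 0.5176
Sum ≈ 2.2741 → 2.274 bits.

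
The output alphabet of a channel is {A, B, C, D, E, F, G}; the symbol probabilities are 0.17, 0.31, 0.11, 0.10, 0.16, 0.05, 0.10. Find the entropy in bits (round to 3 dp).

H = −Σ pᵢ log₂ pᵢ.
−0.17·log₂(0.17) = 0.4346
−0.31·log₂(0.31) = 0.5238
−0.11·log₂(0.11) = 0.3503
−0.10·log₂(0.10) = 0.3322
−0.16·log₂(0.16) = 0.4230
−0.05·log₂(0.05) = 0.2161
−0.10·log₂(0.10) = 0.3322
Sum ≈ 2.6122 → 2.612 bits.

2.612 bits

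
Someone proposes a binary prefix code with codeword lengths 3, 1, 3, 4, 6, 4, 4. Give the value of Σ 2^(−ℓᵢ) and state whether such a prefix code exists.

With common denominator 2^6 = 64: Σ 2^(−ℓᵢ) = 8/64 + 32/64 + 8/64 + 4/64 + 1/64 + 4/64 + 4/64 = 61/64 = 0.953125.
Kraft's inequality requires Σ ≤ 1; here Σ = 0.953125 ≤ 1, so such a prefix code exists.

0.953125; yes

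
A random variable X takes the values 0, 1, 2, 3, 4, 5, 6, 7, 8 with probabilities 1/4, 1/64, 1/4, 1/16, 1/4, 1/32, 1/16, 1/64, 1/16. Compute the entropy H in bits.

2.59375 bits

Each probability is a power of 1/2, so log₂(1/p) is an integer.
H = Σ p·log₂(1/p) = 1/4·2 + 1/64·6 + 1/4·2 + 1/16·4 + 1/4·2 + 1/32·5 + 1/16·4 + 1/64·6 + 1/16·4 = 2.59375 bits.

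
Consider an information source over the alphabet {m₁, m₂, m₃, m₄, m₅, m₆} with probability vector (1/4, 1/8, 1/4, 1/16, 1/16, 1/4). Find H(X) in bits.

Each probability is a power of 1/2, so log₂(1/p) is an integer.
H = Σ p·log₂(1/p) = 1/4·2 + 1/8·3 + 1/4·2 + 1/16·4 + 1/16·4 + 1/4·2 = 2.375 bits.

2.375 bits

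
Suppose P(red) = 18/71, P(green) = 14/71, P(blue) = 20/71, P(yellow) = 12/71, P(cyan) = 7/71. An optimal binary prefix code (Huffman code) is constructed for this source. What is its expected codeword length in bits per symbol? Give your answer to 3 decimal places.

2.268 bits/symbol

Repeatedly combine the two least-probable nodes; the expected code length is the sum of the merged weights.
merge 7/71 + 12/71 → 19/71
merge 14/71 + 18/71 → 32/71
merge 19/71 + 20/71 → 39/71
merge 32/71 + 39/71 → 1
L = 19/71 + 32/71 + 39/71 + 1 = 161/71 ≈ 2.268 bits/symbol.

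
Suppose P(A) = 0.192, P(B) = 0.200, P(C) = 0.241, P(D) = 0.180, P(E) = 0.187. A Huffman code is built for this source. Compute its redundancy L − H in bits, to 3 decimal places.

0.053 bits

Entropy H = −Σ p log₂ p ≈ 2.3139 bits.
Huffman merges: 9/50+187/1000→367/1000; 24/125+1/5→49/125; 241/1000+367/1000→76/125; 49/125+76/125→1. L = 2367/1000 ≈ 2.3670.
L − H = 2.3670 − 2.3139 = 0.053 bits.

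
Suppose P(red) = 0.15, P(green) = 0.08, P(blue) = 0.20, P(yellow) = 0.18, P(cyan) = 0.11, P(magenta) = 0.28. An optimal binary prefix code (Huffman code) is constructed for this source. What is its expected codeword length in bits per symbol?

2.52 bits/symbol

Repeatedly combine the two least-probable nodes; the expected code length is the sum of the merged weights.
merge 2/25 + 11/100 → 19/100
merge 3/20 + 9/50 → 33/100
merge 19/100 + 1/5 → 39/100
merge 7/25 + 33/100 → 61/100
merge 39/100 + 61/100 → 1
L = 19/100 + 33/100 + 39/100 + 61/100 + 1 = 63/25 = 2.52 bits/symbol.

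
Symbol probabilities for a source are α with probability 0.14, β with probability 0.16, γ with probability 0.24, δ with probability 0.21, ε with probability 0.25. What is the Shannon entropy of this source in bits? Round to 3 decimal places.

H = −Σ pᵢ log₂ pᵢ.
−0.14·log₂(0.14) = 0.3971
−0.16·log₂(0.16) = 0.4230
−0.24·log₂(0.24) = 0.4941
−0.21·log₂(0.21) = 0.4728
−0.25·log₂(0.25) = 0.5000
Sum ≈ 2.2871 → 2.287 bits.

2.287 bits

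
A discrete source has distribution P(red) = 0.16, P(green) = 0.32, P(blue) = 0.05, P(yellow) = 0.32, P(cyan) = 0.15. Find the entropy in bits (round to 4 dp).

2.1017 bits

H = −Σ pᵢ log₂ pᵢ.
−0.16·log₂(0.16) = 0.4230
−0.32·log₂(0.32) = 0.5260
−0.05·log₂(0.05) = 0.2161
−0.32·log₂(0.32) = 0.5260
−0.15·log₂(0.15) = 0.4105
Sum ≈ 2.1017 → 2.1017 bits.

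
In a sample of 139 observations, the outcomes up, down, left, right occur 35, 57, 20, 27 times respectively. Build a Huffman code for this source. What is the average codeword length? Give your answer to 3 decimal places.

1.928 bits/symbol

Probabilities are the counts divided by 139.
Repeatedly combine the two least-probable nodes; the expected code length is the sum of the merged weights.
merge 20/139 + 27/139 → 47/139
merge 35/139 + 47/139 → 82/139
merge 57/139 + 82/139 → 1
L = 47/139 + 82/139 + 1 = 268/139 ≈ 1.928 bits/symbol.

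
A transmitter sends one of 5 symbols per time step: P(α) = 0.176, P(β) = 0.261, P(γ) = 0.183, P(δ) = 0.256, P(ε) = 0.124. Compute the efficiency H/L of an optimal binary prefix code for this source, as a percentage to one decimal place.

98.8%

Entropy H = −Σ p log₂ p ≈ 2.2719 bits.
Huffman merges: 31/250+22/125→3/10; 183/1000+32/125→439/1000; 261/1000+3/10→561/1000; 439/1000+561/1000→1. L = 23/10 ≈ 2.3000.
Efficiency = H/L = 2.2719/2.3000 = 98.8%.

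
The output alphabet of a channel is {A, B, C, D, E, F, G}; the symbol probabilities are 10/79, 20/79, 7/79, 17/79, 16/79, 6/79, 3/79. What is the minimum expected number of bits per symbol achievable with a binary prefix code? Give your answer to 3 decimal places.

2.646 bits/symbol

Repeatedly combine the two least-probable nodes; the expected code length is the sum of the merged weights.
merge 3/79 + 6/79 → 9/79
merge 7/79 + 9/79 → 16/79
merge 10/79 + 16/79 → 26/79
merge 16/79 + 17/79 → 33/79
merge 20/79 + 26/79 → 46/79
merge 33/79 + 46/79 → 1
L = 9/79 + 16/79 + 26/79 + 33/79 + 46/79 + 1 = 209/79 ≈ 2.646 bits/symbol.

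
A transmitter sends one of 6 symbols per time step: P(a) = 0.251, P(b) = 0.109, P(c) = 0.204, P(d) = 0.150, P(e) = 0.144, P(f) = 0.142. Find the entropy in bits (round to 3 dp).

2.530 bits

H = −Σ pᵢ log₂ pᵢ.
−0.251·log₂(0.251) = 0.5006
−0.109·log₂(0.109) = 0.3485
−0.204·log₂(0.204) = 0.4678
−0.150·log₂(0.150) = 0.4105
−0.144·log₂(0.144) = 0.4026
−0.142·log₂(0.142) = 0.3999
Sum ≈ 2.5300 → 2.530 bits.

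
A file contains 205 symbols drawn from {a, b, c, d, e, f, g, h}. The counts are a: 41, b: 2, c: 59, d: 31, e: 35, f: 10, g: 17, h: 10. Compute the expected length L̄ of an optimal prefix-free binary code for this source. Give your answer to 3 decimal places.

Probabilities are the counts divided by 205.
Repeatedly combine the two least-probable nodes; the expected code length is the sum of the merged weights.
merge 2/205 + 2/41 → 12/205
merge 2/41 + 12/205 → 22/205
merge 17/205 + 22/205 → 39/205
merge 31/205 + 7/41 → 66/205
merge 39/205 + 1/5 → 16/41
merge 59/205 + 66/205 → 25/41
merge 16/41 + 25/41 → 1
L = 12/205 + 22/205 + 39/205 + 66/205 + 16/41 + 25/41 + 1 = 549/205 ≈ 2.678 bits/symbol.

2.678 bits/symbol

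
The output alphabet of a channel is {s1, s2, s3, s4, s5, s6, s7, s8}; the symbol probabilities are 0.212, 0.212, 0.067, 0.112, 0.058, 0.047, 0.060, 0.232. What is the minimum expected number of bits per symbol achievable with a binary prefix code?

2.788 bits/symbol

Repeatedly combine the two least-probable nodes; the expected code length is the sum of the merged weights.
merge 47/1000 + 29/500 → 21/200
merge 3/50 + 67/1000 → 127/1000
merge 21/200 + 14/125 → 217/1000
merge 127/1000 + 53/250 → 339/1000
merge 53/250 + 217/1000 → 429/1000
merge 29/125 + 339/1000 → 571/1000
merge 429/1000 + 571/1000 → 1
L = 21/200 + 127/1000 + 217/1000 + 339/1000 + 429/1000 + 571/1000 + 1 = 697/250 = 2.788 bits/symbol.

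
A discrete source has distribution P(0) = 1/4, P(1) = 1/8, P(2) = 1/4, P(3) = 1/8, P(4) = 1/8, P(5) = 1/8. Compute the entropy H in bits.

2.5 bits

Each probability is a power of 1/2, so log₂(1/p) is an integer.
H = Σ p·log₂(1/p) = 1/4·2 + 1/8·3 + 1/4·2 + 1/8·3 + 1/8·3 + 1/8·3 = 2.5 bits.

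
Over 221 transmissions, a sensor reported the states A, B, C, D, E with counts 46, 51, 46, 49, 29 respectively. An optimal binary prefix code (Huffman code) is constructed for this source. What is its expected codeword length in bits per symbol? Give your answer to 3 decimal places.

Probabilities are the counts divided by 221.
Repeatedly combine the two least-probable nodes; the expected code length is the sum of the merged weights.
merge 29/221 + 46/221 → 75/221
merge 46/221 + 49/221 → 95/221
merge 3/13 + 75/221 → 126/221
merge 95/221 + 126/221 → 1
L = 75/221 + 95/221 + 126/221 + 1 = 517/221 ≈ 2.339 bits/symbol.

2.339 bits/symbol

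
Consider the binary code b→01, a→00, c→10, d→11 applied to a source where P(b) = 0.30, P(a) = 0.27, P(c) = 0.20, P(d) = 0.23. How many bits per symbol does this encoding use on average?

L̄ = Σ pᵢ·ℓᵢ = 0.30·2 + 0.27·2 + 0.20·2 + 0.23·2 = 2 bits/symbol.

2 bits/symbol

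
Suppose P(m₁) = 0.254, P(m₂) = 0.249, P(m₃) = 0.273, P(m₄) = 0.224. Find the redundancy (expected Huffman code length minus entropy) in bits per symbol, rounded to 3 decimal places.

Entropy H = −Σ p log₂ p ≈ 1.9964 bits.
Huffman merges: 28/125+249/1000→473/1000; 127/500+273/1000→527/1000; 473/1000+527/1000→1. L = 2 ≈ 2.0000.
L − H = 2.0000 − 1.9964 = 0.004 bits.

0.004 bits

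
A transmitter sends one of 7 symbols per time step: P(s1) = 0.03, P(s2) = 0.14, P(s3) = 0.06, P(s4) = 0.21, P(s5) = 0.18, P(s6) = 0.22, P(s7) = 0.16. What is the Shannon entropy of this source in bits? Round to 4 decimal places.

H = −Σ pᵢ log₂ pᵢ.
−0.03·log₂(0.03) = 0.1518
−0.14·log₂(0.14) = 0.3971
−0.06·log₂(0.06) = 0.2435
−0.21·log₂(0.21) = 0.4728
−0.18·log₂(0.18) = 0.4453
−0.22·log₂(0.22) = 0.4806
−0.16·log₂(0.16) = 0.4230
Sum ≈ 2.6141 → 2.6141 bits.

2.6141 bits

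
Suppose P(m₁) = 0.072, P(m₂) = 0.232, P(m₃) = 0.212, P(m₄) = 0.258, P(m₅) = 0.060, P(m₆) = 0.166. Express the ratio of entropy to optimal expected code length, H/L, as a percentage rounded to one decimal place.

Entropy H = −Σ p log₂ p ≈ 2.4146 bits.
Huffman merges: 3/50+9/125→33/250; 33/250+83/500→149/500; 53/250+29/125→111/250; 129/500+149/500→139/250; 111/250+139/250→1. L = 243/100 ≈ 2.4300.
Efficiency = H/L = 2.4146/2.4300 = 99.4%.

99.4%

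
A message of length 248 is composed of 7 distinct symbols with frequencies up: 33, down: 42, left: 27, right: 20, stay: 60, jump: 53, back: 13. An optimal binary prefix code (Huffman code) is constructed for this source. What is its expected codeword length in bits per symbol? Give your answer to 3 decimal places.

2.677 bits/symbol

Probabilities are the counts divided by 248.
Repeatedly combine the two least-probable nodes; the expected code length is the sum of the merged weights.
merge 13/248 + 5/62 → 33/248
merge 27/248 + 33/248 → 15/62
merge 33/248 + 21/124 → 75/248
merge 53/248 + 15/62 → 113/248
merge 15/62 + 75/248 → 135/248
merge 113/248 + 135/248 → 1
L = 33/248 + 15/62 + 75/248 + 113/248 + 135/248 + 1 = 83/31 ≈ 2.677 bits/symbol.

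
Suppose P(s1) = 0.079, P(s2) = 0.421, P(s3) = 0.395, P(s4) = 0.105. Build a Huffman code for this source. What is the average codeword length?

Repeatedly combine the two least-probable nodes; the expected code length is the sum of the merged weights.
merge 79/1000 + 21/200 → 23/125
merge 23/125 + 79/200 → 579/1000
merge 421/1000 + 579/1000 → 1
L = 23/125 + 579/1000 + 1 = 1763/1000 = 1.763 bits/symbol.

1.763 bits/symbol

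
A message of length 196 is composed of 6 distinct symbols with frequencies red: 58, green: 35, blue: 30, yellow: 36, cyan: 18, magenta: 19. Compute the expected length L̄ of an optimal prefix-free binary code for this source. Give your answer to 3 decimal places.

Probabilities are the counts divided by 196.
Repeatedly combine the two least-probable nodes; the expected code length is the sum of the merged weights.
merge 9/98 + 19/196 → 37/196
merge 15/98 + 5/28 → 65/196
merge 9/49 + 37/196 → 73/196
merge 29/98 + 65/196 → 123/196
merge 73/196 + 123/196 → 1
L = 37/196 + 65/196 + 73/196 + 123/196 + 1 = 247/98 ≈ 2.520 bits/symbol.

2.520 bits/symbol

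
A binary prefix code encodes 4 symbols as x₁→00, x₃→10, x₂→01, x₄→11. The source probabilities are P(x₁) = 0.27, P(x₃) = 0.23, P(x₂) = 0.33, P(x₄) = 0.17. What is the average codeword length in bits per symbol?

2 bits/symbol

L̄ = Σ pᵢ·ℓᵢ = 0.27·2 + 0.23·2 + 0.33·2 + 0.17·2 = 2 bits/symbol.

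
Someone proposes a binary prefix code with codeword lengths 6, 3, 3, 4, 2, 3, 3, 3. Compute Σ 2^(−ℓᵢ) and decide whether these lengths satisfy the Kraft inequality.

With common denominator 2^6 = 64: Σ 2^(−ℓᵢ) = 1/64 + 8/64 + 8/64 + 4/64 + 16/64 + 8/64 + 8/64 + 8/64 = 61/64 = 0.953125.
Kraft's inequality requires Σ ≤ 1; here Σ = 0.953125 ≤ 1, so such a prefix code exists.

0.953125; yes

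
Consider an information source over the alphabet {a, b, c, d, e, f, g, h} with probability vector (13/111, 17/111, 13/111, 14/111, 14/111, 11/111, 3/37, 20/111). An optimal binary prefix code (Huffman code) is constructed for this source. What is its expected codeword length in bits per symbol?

Repeatedly combine the two least-probable nodes; the expected code length is the sum of the merged weights.
merge 3/37 + 11/111 → 20/111
merge 13/111 + 13/111 → 26/111
merge 14/111 + 14/111 → 28/111
merge 17/111 + 20/111 → 1/3
merge 20/111 + 26/111 → 46/111
merge 28/111 + 1/3 → 65/111
merge 46/111 + 65/111 → 1
L = 20/111 + 26/111 + 28/111 + 1/3 + 46/111 + 65/111 + 1 = 3 bits/symbol.

3 bits/symbol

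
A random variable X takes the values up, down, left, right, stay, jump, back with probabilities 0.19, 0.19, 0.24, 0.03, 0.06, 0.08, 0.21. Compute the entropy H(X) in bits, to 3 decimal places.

H = −Σ pᵢ log₂ pᵢ.
−0.19·log₂(0.19) = 0.4552
−0.19·log₂(0.19) = 0.4552
−0.24·log₂(0.24) = 0.4941
−0.03·log₂(0.03) = 0.1518
−0.06·log₂(0.06) = 0.2435
−0.08·log₂(0.08) = 0.2915
−0.21·log₂(0.21) = 0.4728
Sum ≈ 2.5642 → 2.564 bits.

2.564 bits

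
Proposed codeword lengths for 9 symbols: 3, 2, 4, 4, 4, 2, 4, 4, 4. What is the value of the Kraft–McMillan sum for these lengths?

With common denominator 2^4 = 16: Σ 2^(−ℓᵢ) = 2/16 + 4/16 + 1/16 + 1/16 + 1/16 + 4/16 + 1/16 + 1/16 + 1/16 = 16/16 = 1.

1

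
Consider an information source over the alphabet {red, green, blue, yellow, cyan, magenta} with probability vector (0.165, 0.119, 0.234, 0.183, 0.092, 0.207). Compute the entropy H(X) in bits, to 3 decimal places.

H = −Σ pᵢ log₂ pᵢ.
−0.165·log₂(0.165) = 0.4289
−0.119·log₂(0.119) = 0.3654
−0.234·log₂(0.234) = 0.4903
−0.183·log₂(0.183) = 0.4484
−0.092·log₂(0.092) = 0.3167
−0.207·log₂(0.207) = 0.4704
Sum ≈ 2.5201 → 2.520 bits.

2.520 bits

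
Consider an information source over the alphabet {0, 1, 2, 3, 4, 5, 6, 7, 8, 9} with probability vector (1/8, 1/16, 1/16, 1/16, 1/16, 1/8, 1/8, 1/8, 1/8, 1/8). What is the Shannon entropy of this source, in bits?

Each probability is a power of 1/2, so log₂(1/p) is an integer.
H = Σ p·log₂(1/p) = 1/8·3 + 1/16·4 + 1/16·4 + 1/16·4 + 1/16·4 + 1/8·3 + 1/8·3 + 1/8·3 + 1/8·3 + 1/8·3 = 3.25 bits.

3.25 bits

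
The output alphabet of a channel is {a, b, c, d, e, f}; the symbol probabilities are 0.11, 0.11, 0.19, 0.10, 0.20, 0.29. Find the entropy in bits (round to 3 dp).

H = −Σ pᵢ log₂ pᵢ.
−0.11·log₂(0.11) = 0.3503
−0.11·log₂(0.11) = 0.3503
−0.19·log₂(0.19) = 0.4552
−0.10·log₂(0.10) = 0.3322
−0.20·log₂(0.20) = 0.4644
−0.29·log₂(0.29) = 0.5179
Sum ≈ 2.4703 → 2.470 bits.

2.470 bits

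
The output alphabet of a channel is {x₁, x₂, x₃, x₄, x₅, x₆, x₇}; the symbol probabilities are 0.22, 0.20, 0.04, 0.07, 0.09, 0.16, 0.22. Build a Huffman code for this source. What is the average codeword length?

Repeatedly combine the two least-probable nodes; the expected code length is the sum of the merged weights.
merge 1/25 + 7/100 → 11/100
merge 9/100 + 11/100 → 1/5
merge 4/25 + 1/5 → 9/25
merge 1/5 + 11/50 → 21/50
merge 11/50 + 9/25 → 29/50
merge 21/50 + 29/50 → 1
L = 11/100 + 1/5 + 9/25 + 21/50 + 29/50 + 1 = 267/100 = 2.67 bits/symbol.

2.67 bits/symbol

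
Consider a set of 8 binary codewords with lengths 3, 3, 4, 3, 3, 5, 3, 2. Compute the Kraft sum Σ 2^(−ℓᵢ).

With common denominator 2^5 = 32: Σ 2^(−ℓᵢ) = 4/32 + 4/32 + 2/32 + 4/32 + 4/32 + 1/32 + 4/32 + 8/32 = 31/32 = 0.96875.

0.96875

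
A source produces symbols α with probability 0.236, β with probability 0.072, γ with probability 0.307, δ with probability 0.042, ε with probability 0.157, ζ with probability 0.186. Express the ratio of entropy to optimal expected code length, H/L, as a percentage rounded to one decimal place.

98.6%

Entropy H = −Σ p log₂ p ≈ 2.3508 bits.
Huffman merges: 21/500+9/125→57/500; 57/500+157/1000→271/1000; 93/500+59/250→211/500; 271/1000+307/1000→289/500; 211/500+289/500→1. L = 477/200 ≈ 2.3850.
Efficiency = H/L = 2.3508/2.3850 = 98.6%.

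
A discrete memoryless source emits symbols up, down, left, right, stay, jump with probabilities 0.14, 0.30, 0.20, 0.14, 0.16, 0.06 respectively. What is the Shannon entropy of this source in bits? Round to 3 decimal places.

2.446 bits

H = −Σ pᵢ log₂ pᵢ.
−0.14·log₂(0.14) = 0.3971
−0.30·log₂(0.30) = 0.5211
−0.20·log₂(0.20) = 0.4644
−0.14·log₂(0.14) = 0.3971
−0.16·log₂(0.16) = 0.4230
−0.06·log₂(0.06) = 0.2435
Sum ≈ 2.4462 → 2.446 bits.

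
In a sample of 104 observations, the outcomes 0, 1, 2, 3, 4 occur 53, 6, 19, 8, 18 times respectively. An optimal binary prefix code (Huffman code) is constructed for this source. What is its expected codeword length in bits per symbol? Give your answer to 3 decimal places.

Probabilities are the counts divided by 104.
Repeatedly combine the two least-probable nodes; the expected code length is the sum of the merged weights.
merge 3/52 + 1/13 → 7/52
merge 7/52 + 9/52 → 4/13
merge 19/104 + 4/13 → 51/104
merge 51/104 + 53/104 → 1
L = 7/52 + 4/13 + 51/104 + 1 = 201/104 ≈ 1.933 bits/symbol.

1.933 bits/symbol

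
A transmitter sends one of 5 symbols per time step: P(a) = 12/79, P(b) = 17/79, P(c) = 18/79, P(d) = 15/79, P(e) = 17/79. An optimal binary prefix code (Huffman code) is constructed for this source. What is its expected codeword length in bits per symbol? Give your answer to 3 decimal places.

Repeatedly combine the two least-probable nodes; the expected code length is the sum of the merged weights.
merge 12/79 + 15/79 → 27/79
merge 17/79 + 17/79 → 34/79
merge 18/79 + 27/79 → 45/79
merge 34/79 + 45/79 → 1
L = 27/79 + 34/79 + 45/79 + 1 = 185/79 ≈ 2.342 bits/symbol.

2.342 bits/symbol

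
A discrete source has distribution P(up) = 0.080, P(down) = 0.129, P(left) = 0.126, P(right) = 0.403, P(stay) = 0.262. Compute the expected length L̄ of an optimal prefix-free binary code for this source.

2.138 bits/symbol

Repeatedly combine the two least-probable nodes; the expected code length is the sum of the merged weights.
merge 2/25 + 63/500 → 103/500
merge 129/1000 + 103/500 → 67/200
merge 131/500 + 67/200 → 597/1000
merge 403/1000 + 597/1000 → 1
L = 103/500 + 67/200 + 597/1000 + 1 = 1069/500 = 2.138 bits/symbol.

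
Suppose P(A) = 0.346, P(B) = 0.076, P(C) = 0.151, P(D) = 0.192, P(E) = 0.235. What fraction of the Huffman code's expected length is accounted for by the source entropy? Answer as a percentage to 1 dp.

97.5%

Entropy H = −Σ p log₂ p ≈ 2.1723 bits.
Huffman merges: 19/250+151/1000→227/1000; 24/125+227/1000→419/1000; 47/200+173/500→581/1000; 419/1000+581/1000→1. L = 2227/1000 ≈ 2.2270.
Efficiency = H/L = 2.1723/2.2270 = 97.5%.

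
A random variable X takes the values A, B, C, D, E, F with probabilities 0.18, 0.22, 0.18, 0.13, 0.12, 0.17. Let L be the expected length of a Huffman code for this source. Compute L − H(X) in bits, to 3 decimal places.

Entropy H = −Σ p log₂ p ≈ 2.5555 bits.
Huffman merges: 3/25+13/100→1/4; 17/100+9/50→7/20; 9/50+11/50→2/5; 1/4+7/20→3/5; 2/5+3/5→1. L = 13/5 ≈ 2.6000.
L − H = 2.6000 − 2.5555 = 0.045 bits.

0.045 bits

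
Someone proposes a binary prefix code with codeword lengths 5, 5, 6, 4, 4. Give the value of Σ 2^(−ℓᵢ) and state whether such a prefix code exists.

With common denominator 2^6 = 64: Σ 2^(−ℓᵢ) = 2/64 + 2/64 + 1/64 + 4/64 + 4/64 = 13/64 = 0.203125.
Kraft's inequality requires Σ ≤ 1; here Σ = 0.203125 ≤ 1, so such a prefix code exists.

0.203125; yes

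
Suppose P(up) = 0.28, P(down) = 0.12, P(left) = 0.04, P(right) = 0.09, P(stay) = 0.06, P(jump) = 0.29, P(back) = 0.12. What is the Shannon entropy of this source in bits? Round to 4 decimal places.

H = −Σ pᵢ log₂ pᵢ.
−0.28·log₂(0.28) = 0.5142
−0.12·log₂(0.12) = 0.3671
−0.04·log₂(0.04) = 0.1858
−0.09·log₂(0.09) = 0.3127
−0.06·log₂(0.06) = 0.2435
−0.29·log₂(0.29) = 0.5179
−0.12·log₂(0.12) = 0.3671
Sum ≈ 2.5082 → 2.5082 bits.

2.5082 bits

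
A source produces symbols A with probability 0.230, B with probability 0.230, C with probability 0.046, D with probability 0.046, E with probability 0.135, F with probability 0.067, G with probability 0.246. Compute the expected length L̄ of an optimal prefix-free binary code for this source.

2.545 bits/symbol

Repeatedly combine the two least-probable nodes; the expected code length is the sum of the merged weights.
merge 23/500 + 23/500 → 23/250
merge 67/1000 + 23/250 → 159/1000
merge 27/200 + 159/1000 → 147/500
merge 23/100 + 23/100 → 23/50
merge 123/500 + 147/500 → 27/50
merge 23/50 + 27/50 → 1
L = 23/250 + 159/1000 + 147/500 + 23/50 + 27/50 + 1 = 509/200 = 2.545 bits/symbol.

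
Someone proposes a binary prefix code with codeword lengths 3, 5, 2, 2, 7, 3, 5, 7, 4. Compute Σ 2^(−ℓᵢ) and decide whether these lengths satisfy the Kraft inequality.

0.890625; yes

With common denominator 2^7 = 128: Σ 2^(−ℓᵢ) = 16/128 + 4/128 + 32/128 + 32/128 + 1/128 + 16/128 + 4/128 + 1/128 + 8/128 = 114/128 = 0.890625.
Kraft's inequality requires Σ ≤ 1; here Σ = 0.890625 ≤ 1, so such a prefix code exists.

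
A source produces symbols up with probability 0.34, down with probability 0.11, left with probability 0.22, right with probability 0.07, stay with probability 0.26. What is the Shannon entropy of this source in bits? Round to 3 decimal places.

2.134 bits

H = −Σ pᵢ log₂ pᵢ.
−0.34·log₂(0.34) = 0.5292
−0.11·log₂(0.11) = 0.3503
−0.22·log₂(0.22) = 0.4806
−0.07·log₂(0.07) = 0.2686
−0.26·log₂(0.26) = 0.5053
Sum ≈ 2.1339 → 2.134 bits.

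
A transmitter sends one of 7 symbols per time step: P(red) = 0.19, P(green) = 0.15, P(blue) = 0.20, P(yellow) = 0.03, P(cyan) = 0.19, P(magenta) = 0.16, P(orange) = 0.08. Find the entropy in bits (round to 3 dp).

2.652 bits

H = −Σ pᵢ log₂ pᵢ.
−0.19·log₂(0.19) = 0.4552
−0.15·log₂(0.15) = 0.4105
−0.20·log₂(0.20) = 0.4644
−0.03·log₂(0.03) = 0.1518
−0.19·log₂(0.19) = 0.4552
−0.16·log₂(0.16) = 0.4230
−0.08·log₂(0.08) = 0.2915
Sum ≈ 2.6517 → 2.652 bits.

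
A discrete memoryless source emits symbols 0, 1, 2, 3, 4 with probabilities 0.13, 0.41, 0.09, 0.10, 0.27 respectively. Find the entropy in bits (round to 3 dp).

2.065 bits

H = −Σ pᵢ log₂ pᵢ.
−0.13·log₂(0.13) = 0.3826
−0.41·log₂(0.41) = 0.5274
−0.09·log₂(0.09) = 0.3127
−0.10·log₂(0.10) = 0.3322
−0.27·log₂(0.27) = 0.5100
Sum ≈ 2.0649 → 2.065 bits.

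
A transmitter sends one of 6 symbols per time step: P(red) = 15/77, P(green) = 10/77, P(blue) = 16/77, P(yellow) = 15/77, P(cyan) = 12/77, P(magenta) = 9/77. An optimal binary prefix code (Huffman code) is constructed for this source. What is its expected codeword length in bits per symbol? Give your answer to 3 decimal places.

2.597 bits/symbol

Repeatedly combine the two least-probable nodes; the expected code length is the sum of the merged weights.
merge 9/77 + 10/77 → 19/77
merge 12/77 + 15/77 → 27/77
merge 15/77 + 16/77 → 31/77
merge 19/77 + 27/77 → 46/77
merge 31/77 + 46/77 → 1
L = 19/77 + 27/77 + 31/77 + 46/77 + 1 = 200/77 ≈ 2.597 bits/symbol.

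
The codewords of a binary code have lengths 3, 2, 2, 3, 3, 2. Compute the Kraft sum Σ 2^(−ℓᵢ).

1.125

With common denominator 2^3 = 8: Σ 2^(−ℓᵢ) = 1/8 + 2/8 + 2/8 + 1/8 + 1/8 + 2/8 = 9/8 = 1.125.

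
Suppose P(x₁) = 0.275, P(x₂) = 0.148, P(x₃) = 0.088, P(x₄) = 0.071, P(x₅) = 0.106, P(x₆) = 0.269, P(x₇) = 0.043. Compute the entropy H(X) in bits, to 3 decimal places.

2.548 bits

H = −Σ pᵢ log₂ pᵢ.
−0.275·log₂(0.275) = 0.5122
−0.148·log₂(0.148) = 0.4079
−0.088·log₂(0.088) = 0.3086
−0.071·log₂(0.071) = 0.2709
−0.106·log₂(0.106) = 0.3432
−0.269·log₂(0.269) = 0.5096
−0.043·log₂(0.043) = 0.1952
Sum ≈ 2.5476 → 2.548 bits.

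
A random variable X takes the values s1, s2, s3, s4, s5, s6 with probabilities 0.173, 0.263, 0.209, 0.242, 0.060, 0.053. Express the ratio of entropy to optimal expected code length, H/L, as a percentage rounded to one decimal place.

99.2%

Entropy H = −Σ p log₂ p ≈ 2.3802 bits.
Huffman merges: 53/1000+3/50→113/1000; 113/1000+173/1000→143/500; 209/1000+121/500→451/1000; 263/1000+143/500→549/1000; 451/1000+549/1000→1. L = 2399/1000 ≈ 2.3990.
Efficiency = H/L = 2.3802/2.3990 = 99.2%.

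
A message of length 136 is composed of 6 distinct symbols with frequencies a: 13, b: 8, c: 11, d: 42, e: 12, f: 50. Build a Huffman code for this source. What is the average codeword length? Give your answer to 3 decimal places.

Probabilities are the counts divided by 136.
Repeatedly combine the two least-probable nodes; the expected code length is the sum of the merged weights.
merge 1/17 + 11/136 → 19/136
merge 3/34 + 13/136 → 25/136
merge 19/136 + 25/136 → 11/34
merge 21/68 + 11/34 → 43/68
merge 25/68 + 43/68 → 1
L = 19/136 + 25/136 + 11/34 + 43/68 + 1 = 155/68 ≈ 2.279 bits/symbol.

2.279 bits/symbol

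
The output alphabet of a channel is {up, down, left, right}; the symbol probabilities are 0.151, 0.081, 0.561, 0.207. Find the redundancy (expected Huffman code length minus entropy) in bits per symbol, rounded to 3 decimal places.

Entropy H = −Σ p log₂ p ≈ 1.6437 bits.
Huffman merges: 81/1000+151/1000→29/125; 207/1000+29/125→439/1000; 439/1000+561/1000→1. L = 1671/1000 ≈ 1.6710.
L − H = 1.6710 − 1.6437 = 0.027 bits.

0.027 bits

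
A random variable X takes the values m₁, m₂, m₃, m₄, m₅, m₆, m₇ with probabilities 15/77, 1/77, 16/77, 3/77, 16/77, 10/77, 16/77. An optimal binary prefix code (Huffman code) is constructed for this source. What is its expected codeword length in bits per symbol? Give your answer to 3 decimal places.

Repeatedly combine the two least-probable nodes; the expected code length is the sum of the merged weights.
merge 1/77 + 3/77 → 4/77
merge 4/77 + 10/77 → 2/11
merge 2/11 + 15/77 → 29/77
merge 16/77 + 16/77 → 32/77
merge 16/77 + 29/77 → 45/77
merge 32/77 + 45/77 → 1
L = 4/77 + 2/11 + 29/77 + 32/77 + 45/77 + 1 = 201/77 ≈ 2.610 bits/symbol.

2.610 bits/symbol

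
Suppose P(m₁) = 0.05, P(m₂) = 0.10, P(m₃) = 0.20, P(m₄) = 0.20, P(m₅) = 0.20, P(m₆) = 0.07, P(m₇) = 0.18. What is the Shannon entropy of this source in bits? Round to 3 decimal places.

H = −Σ pᵢ log₂ pᵢ.
−0.05·log₂(0.05) = 0.2161
−0.10·log₂(0.10) = 0.3322
−0.20·log₂(0.20) = 0.4644
−0.20·log₂(0.20) = 0.4644
−0.20·log₂(0.20) = 0.4644
−0.07·log₂(0.07) = 0.2686
−0.18·log₂(0.18) = 0.4453
Sum ≈ 2.6553 → 2.655 bits.

2.655 bits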